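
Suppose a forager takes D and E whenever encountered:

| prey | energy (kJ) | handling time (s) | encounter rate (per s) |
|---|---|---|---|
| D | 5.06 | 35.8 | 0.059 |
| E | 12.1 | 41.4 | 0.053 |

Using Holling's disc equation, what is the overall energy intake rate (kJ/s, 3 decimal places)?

0.177 kJ/s

R = (0.059×5.06 + 0.053×12.1) / (1 + 0.059×35.8 + 0.053×41.4) = 0.9398/5.306 = 0.1771 kJ/s.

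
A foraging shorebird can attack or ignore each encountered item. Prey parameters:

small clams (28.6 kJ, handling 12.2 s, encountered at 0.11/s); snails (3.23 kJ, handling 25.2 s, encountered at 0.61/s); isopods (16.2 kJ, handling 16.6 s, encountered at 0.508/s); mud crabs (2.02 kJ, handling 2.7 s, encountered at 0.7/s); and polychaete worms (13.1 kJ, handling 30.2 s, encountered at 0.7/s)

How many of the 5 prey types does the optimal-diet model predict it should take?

1

Rank by E/h (kJ/s): small clams 2.34, isopods 0.976, mud crabs 0.748, polychaete worms 0.434, snails 0.128. Include each in turn until the next type's E/h falls below the running intake rate.
Rate on top 1: 1.343. isopods: 0.976 < 1.343 → exclude; stop.
Optimal diet: small clams — 1 of 5 types.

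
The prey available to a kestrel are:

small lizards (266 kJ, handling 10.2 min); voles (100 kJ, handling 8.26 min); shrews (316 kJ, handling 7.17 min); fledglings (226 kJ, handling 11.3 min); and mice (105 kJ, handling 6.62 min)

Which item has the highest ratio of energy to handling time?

In descending order of E/h:
shrews: 316/7.17 = 44.1 kJ/min
small lizards: 266/10.2 = 26.1 kJ/min
fledglings: 226/11.3 = 20 kJ/min
mice: 105/6.62 = 15.9 kJ/min
voles: 100/8.26 = 12.1 kJ/min

shrews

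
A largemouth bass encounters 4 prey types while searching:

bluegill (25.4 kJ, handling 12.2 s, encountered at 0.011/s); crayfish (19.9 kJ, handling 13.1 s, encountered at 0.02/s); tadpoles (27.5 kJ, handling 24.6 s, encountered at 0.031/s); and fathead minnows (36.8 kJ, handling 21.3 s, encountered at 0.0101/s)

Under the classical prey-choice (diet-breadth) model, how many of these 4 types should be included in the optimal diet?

Rank by E/h (kJ/s): bluegill 2.08, fathead minnows 1.73, crayfish 1.52, tadpoles 1.12. Include each in turn until the next type's E/h falls below the running intake rate.
Rate on top 1: 0.2463. fathead minnows: 1.73 > 0.2463 → include.
Rate on top 2: 0.4825. crayfish: 1.52 > 0.4825 → include.
Rate on top 3: 0.6511. tadpoles: 1.12 > 0.6511 → include.
Optimal diet: bluegill, fathead minnows, crayfish, tadpoles — 4 of 4 types.

4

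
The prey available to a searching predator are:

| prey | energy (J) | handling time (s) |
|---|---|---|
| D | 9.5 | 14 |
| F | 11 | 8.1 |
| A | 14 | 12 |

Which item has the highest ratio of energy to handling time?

F

In descending order of E/h:
F: 11/8.1 = 1.36 J/s
A: 14/12 = 1.17 J/s
D: 9.5/14 = 0.679 J/s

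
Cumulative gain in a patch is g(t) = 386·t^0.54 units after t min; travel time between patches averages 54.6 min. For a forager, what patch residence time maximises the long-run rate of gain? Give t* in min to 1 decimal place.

64.1 min

By the marginal value theorem, leave when the instantaneous gain rate g'(t) equals the habitat-wide average g(t)/(T + t).
g'(t) = 0.54·386·t^-0.46. Setting 0.54·386·t^-0.46 = 386·t^0.54/(54.6+t) gives 0.54(54.6+t) = t, so 0.46·t = 0.54×54.6.
t* = 0.54×54.6/0.46 = 64.1 min.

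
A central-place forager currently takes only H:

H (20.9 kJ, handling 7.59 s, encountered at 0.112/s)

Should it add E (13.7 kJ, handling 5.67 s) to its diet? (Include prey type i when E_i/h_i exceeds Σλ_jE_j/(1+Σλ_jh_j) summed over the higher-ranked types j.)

On H alone, R = ΣλE/(1+Σλh) = 2.341/1.85 = 1.265 kJ/s.
E: E/h = 13.7/5.67 = 2.416 kJ/s.
Since 2.416 > R, including E increases the long-run rate.

Yes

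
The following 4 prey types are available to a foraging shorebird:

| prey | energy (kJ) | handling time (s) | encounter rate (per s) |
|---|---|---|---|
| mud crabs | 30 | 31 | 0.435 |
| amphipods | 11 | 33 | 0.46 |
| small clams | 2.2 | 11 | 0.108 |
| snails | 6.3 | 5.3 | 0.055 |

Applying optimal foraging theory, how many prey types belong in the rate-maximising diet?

2

E/h in descending order: snails 1.19, mud crabs 0.968, amphipods 0.333, small clams 0.2 kJ/s. The optimal diet is the largest prefix of this list for which every included type satisfies E_i/h_i > R on the types above it.
Rate on top 1: 0.2683. mud crabs: 0.968 > 0.2683 → include.
Rate on top 2: 0.9066. amphipods: 0.333 < 0.9066 → exclude; stop.
Optimal diet: snails, mud crabs — 2 of 4 types.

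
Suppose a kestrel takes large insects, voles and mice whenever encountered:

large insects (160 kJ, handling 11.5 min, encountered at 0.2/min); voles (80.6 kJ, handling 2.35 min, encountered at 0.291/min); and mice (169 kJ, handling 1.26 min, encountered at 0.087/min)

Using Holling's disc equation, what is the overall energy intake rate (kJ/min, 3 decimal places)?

17.139 kJ/min

Energy encountered per unit search time: 0.2×160 + 0.291×80.6 + 0.087×169 = 70.16 kJ/min.
Handling time per unit search time: 0.2×11.5 + 0.291×2.35 + 0.087×1.26 = 3.093.
Rate = 70.16/(1 + 3.093) = 17.14 kJ/min.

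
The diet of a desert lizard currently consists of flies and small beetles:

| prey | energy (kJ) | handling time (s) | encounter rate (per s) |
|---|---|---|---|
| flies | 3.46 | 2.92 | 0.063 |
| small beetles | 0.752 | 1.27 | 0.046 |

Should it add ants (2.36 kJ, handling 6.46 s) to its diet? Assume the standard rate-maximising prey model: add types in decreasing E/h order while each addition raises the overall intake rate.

Yes

Current rate: (0.063×3.46 + 0.046×0.752)/(1 + 0.063×2.92 + 0.046×1.27) = 0.2033 kJ/s.
Profitability of ants: 2.36/6.46 = 0.3653 kJ/s.
Since 0.3653 > R, including ants increases the long-run rate.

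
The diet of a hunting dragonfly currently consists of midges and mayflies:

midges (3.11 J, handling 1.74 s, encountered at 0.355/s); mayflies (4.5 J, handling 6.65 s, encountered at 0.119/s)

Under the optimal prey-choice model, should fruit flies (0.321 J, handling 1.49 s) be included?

On midges and mayflies alone, R = ΣλE/(1+Σλh) = 1.64/2.409 = 0.6806 J/s.
fruit flies: E/h = 0.321/1.49 = 0.2154 J/s.
Since 0.2154 < R, time spent handling fruit flies is better spent searching.

No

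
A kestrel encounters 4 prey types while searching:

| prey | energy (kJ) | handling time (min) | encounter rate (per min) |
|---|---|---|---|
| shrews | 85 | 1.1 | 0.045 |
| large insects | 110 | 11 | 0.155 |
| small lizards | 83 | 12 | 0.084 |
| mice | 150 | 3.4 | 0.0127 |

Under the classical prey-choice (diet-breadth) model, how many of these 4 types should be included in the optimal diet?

Rank by E/h (kJ/min): shrews 77.3, mice 44.1, large insects 10, small lizards 6.92. Include each in turn until the next type's E/h falls below the running intake rate.
Rate on top 1: 3.645. mice: 44.1 > 3.645 → include.
Rate on top 2: 5.244. large insects: 10 > 5.244 → include.
Rate on top 3: 8.142. small lizards: 6.92 < 8.142 → exclude; stop.
Optimal diet: shrews, mice, large insects — 3 of 4 types.

3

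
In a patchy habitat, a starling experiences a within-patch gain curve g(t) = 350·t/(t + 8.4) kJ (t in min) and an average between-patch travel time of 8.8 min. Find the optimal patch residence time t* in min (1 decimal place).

8.6 min

Optimal t* satisfies g'(t*) = g(t*)/(T + t*).
g'(t) = 350·8.4/(t + 8.4)². Setting 350·8.4/(t+8.4)² = 350t/[(t+8.4)(8.8+t)] gives 8.4(8.8+t) = t(t+8.4), so t² = 8.4×8.8 = 73.92.
t* = √73.92 = 8.598 min.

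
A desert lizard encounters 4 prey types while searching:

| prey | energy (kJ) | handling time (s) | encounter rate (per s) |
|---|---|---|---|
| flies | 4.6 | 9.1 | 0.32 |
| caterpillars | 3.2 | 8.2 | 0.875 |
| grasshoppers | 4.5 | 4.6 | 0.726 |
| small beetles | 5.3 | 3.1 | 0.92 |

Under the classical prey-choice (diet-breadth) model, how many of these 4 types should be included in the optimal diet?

Rank by E/h (kJ/s): small beetles 1.71, grasshoppers 0.978, flies 0.505, caterpillars 0.39. Include each in turn until the next type's E/h falls below the running intake rate.
Rate on top 1: 1.266. grasshoppers: 0.978 < 1.266 → exclude; stop.
Optimal diet: small beetles — 1 of 4 types.

1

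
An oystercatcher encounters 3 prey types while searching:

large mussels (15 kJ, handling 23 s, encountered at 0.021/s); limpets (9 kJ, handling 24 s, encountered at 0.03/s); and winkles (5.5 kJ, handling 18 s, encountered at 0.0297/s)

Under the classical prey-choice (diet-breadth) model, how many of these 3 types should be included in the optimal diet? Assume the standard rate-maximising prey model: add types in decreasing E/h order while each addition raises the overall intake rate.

3

E/h in descending order: large mussels 0.652, limpets 0.375, winkles 0.306 kJ/s. The optimal diet is the largest prefix of this list for which every included type satisfies E_i/h_i > R on the types above it.
Rate on top 1: 0.2124. limpets: 0.375 > 0.2124 → include.
Rate on top 2: 0.2655. winkles: 0.306 > 0.2655 → include.
Optimal diet: large mussels, limpets, winkles — 3 of 3 types.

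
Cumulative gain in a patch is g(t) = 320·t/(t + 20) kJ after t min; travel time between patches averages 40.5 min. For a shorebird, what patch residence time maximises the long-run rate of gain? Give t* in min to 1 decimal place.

28.5 min

Optimal t* satisfies g'(t*) = g(t*)/(T + t*).
g'(t) = 320·20/(t + 20)². Setting 320·20/(t+20)² = 320t/[(t+20)(40.5+t)] gives 20(40.5+t) = t(t+20), so t² = 20×40.5 = 810.
t* = √810 = 28.46 min.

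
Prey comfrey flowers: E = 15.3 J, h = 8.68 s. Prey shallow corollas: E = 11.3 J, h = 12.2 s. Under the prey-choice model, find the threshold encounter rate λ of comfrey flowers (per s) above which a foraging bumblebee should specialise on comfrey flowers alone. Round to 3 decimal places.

0.128 per s

The zero-one rule: include shallow corollas iff E₂/h₂ > λE₁/(1+λh₁). Equality gives the switch point.
λE₁h₂ = E₂ + λE₂h₁ ⇒ λ = E₂/(E₁h₂ − E₂h₁) = 11.3/(186.7 − 98.08) = 0.1276 per s.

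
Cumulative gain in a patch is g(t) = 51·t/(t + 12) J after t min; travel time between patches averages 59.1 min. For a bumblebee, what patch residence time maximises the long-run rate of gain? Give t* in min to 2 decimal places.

By the marginal value theorem, leave when the instantaneous gain rate g'(t) equals the habitat-wide average g(t)/(T + t).
g'(t) = 51·12/(t + 12)². Setting 51·12/(t+12)² = 51t/[(t+12)(59.1+t)] gives 12(59.1+t) = t(t+12), so t² = 12×59.1 = 709.2.
t* = √709.2 = 26.63 min.

26.63 min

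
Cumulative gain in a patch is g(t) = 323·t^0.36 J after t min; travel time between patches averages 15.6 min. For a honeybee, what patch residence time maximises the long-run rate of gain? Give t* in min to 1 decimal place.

8.8 min

Optimal t* satisfies g'(t*) = g(t*)/(T + t*).
g'(t) = 0.36·323·t^-0.64. Setting 0.36·323·t^-0.64 = 323·t^0.36/(15.6+t) gives 0.36(15.6+t) = t, so 0.64·t = 0.36×15.6.
t* = 0.36×15.6/0.64 = 8.775 min.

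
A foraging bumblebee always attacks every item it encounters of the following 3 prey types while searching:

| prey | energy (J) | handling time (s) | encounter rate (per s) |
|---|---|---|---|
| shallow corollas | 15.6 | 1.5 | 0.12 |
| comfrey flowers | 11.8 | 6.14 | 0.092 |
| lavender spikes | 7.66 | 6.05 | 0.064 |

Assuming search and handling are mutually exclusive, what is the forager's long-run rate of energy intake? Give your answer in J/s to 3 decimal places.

R = Σλ_iE_i / (1 + Σλ_ih_i)
Numerator: 0.12×15.6 + 0.092×11.8 + 0.064×7.66 = 3.448
Denominator: 1 + 0.12×1.5 + 0.092×6.14 + 0.064×6.05 = 2.132
R = 3.448/2.132 = 1.617 J/s

1.617 J/s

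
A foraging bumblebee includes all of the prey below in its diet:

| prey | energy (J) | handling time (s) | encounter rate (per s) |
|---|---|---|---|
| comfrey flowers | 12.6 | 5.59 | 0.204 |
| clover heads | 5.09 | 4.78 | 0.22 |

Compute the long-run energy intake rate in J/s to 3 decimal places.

1.156 J/s

R = (0.204×12.6 + 0.22×5.09) / (1 + 0.204×5.59 + 0.22×4.78) = 3.69/3.192 = 1.156 J/s.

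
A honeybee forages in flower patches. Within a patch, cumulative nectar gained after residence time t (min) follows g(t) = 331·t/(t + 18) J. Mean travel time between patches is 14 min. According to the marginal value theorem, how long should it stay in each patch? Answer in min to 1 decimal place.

15.9 min

Optimal t* satisfies g'(t*) = g(t*)/(T + t*).
g'(t) = 331·18/(t + 18)². Setting 331·18/(t+18)² = 331t/[(t+18)(14+t)] gives 18(14+t) = t(t+18), so t² = 18×14 = 252.
t* = √252 = 15.87 min.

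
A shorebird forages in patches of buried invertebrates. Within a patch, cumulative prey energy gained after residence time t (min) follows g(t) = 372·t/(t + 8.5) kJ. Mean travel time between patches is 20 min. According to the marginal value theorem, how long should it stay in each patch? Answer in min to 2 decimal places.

13.04 min

Optimal t* satisfies g'(t*) = g(t*)/(T + t*).
g'(t) = 372·8.5/(t + 8.5)². Setting 372·8.5/(t+8.5)² = 372t/[(t+8.5)(20+t)] gives 8.5(20+t) = t(t+8.5), so t² = 8.5×20 = 170.
t* = √170 = 13.04 min.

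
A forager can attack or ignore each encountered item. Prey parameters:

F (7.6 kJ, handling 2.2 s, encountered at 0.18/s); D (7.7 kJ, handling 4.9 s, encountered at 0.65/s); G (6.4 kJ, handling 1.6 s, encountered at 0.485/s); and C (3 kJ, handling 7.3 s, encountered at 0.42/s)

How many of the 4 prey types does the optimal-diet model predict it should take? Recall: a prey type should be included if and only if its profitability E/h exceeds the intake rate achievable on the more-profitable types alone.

Profitabilities (E/h, kJ/s): G 4, F 3.45, D 1.57, C 0.411. Add prey in this order while the next type's profitability exceeds the intake rate on those already taken.
Rate on top 1: 1.748. F: 3.45 > 1.748 → include.
Rate on top 2: 2.059. D: 1.57 < 2.059 → exclude; stop.
Optimal diet: G, F — 2 of 4 types.

2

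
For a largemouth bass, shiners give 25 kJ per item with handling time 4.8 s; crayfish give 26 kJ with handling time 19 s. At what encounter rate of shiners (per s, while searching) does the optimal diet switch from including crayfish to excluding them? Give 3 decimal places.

The zero-one rule: include crayfish iff E₂/h₂ > λE₁/(1+λh₁). Equality gives the switch point.
λE₁h₂ = E₂ + λE₂h₁ ⇒ λ = E₂/(E₁h₂ − E₂h₁) = 26/(475 − 124.8) = 0.07424 per s.

0.074 per s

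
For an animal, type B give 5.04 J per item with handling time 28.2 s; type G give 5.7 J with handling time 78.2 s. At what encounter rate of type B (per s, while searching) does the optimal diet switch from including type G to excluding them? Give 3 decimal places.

0.024 per s

Drop type G once their profitability E₂/h₂ falls below the rate achievable on type B alone: E₂/h₂ = λE₁/(1 + λh₁).
Solve for λ: λE₁h₂ = E₂(1 + λh₁) → λ(E₁h₂ − E₂h₁) = E₂ → λ = E₂/(E₁h₂ − E₂h₁).
λ = 5.7/(5.04×78.2 − 5.7×28.2) = 5.7/233.4 = 0.02442 per s.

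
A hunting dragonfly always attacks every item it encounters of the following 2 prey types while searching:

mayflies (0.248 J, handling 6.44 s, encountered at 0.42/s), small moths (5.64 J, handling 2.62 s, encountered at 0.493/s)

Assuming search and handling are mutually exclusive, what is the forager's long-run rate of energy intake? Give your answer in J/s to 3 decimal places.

0.577 J/s

R = (0.42×0.248 + 0.493×5.64) / (1 + 0.42×6.44 + 0.493×2.62) = 2.885/4.996 = 0.5773 J/s.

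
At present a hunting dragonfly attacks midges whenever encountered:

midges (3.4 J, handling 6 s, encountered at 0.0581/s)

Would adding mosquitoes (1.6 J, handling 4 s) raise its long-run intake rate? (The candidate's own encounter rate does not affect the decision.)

Yes

Intake rate on the current diet: R = (0.0581×3.4) / (1 + 0.0581×6) = 0.1975/1.349 = 0.1465 J/s.
mosquitoes: E/h = 1.6/4 = 0.4 J/s.
Since 0.4 > R, including mosquitoes increases the long-run rate.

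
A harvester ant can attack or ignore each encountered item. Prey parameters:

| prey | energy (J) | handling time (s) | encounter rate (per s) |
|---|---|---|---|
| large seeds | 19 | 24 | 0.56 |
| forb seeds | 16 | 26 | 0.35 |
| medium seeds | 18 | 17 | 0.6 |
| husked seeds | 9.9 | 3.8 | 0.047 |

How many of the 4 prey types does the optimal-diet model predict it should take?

Rank by E/h (J/s): husked seeds 2.61, medium seeds 1.06, large seeds 0.792, forb seeds 0.615. Include each in turn until the next type's E/h falls below the running intake rate.
Rate on top 1: 0.3948. medium seeds: 1.06 > 0.3948 → include.
Rate on top 2: 0.99. large seeds: 0.792 < 0.99 → exclude; stop.
Optimal diet: husked seeds, medium seeds — 2 of 4 types.

2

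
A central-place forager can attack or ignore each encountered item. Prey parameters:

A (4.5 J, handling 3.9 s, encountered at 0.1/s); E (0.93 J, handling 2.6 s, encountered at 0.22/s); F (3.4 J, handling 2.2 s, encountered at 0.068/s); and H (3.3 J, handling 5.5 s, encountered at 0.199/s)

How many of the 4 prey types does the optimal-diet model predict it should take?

E/h in descending order: F 1.55, A 1.15, H 0.6, E 0.358 J/s. The optimal diet is the largest prefix of this list for which every included type satisfies E_i/h_i > R on the types above it.
Rate on top 1: 0.2011. A: 1.15 > 0.2011 → include.
Rate on top 2: 0.4425. H: 0.6 > 0.4425 → include.
Rate on top 3: 0.5079. E: 0.358 < 0.5079 → exclude; stop.
Optimal diet: F, A, H — 3 of 4 types.

3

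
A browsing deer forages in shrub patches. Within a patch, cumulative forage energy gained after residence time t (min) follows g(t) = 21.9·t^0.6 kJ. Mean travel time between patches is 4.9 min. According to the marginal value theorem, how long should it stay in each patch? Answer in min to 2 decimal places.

7.35 min

Optimal t* satisfies g'(t*) = g(t*)/(T + t*).
g'(t) = 0.6·21.9·t^-0.4. Setting 0.6·21.9·t^-0.4 = 21.9·t^0.6/(4.9+t) gives 0.6(4.9+t) = t, so 0.40·t = 0.6×4.9.
t* = 0.6×4.9/0.40 = 7.35 min.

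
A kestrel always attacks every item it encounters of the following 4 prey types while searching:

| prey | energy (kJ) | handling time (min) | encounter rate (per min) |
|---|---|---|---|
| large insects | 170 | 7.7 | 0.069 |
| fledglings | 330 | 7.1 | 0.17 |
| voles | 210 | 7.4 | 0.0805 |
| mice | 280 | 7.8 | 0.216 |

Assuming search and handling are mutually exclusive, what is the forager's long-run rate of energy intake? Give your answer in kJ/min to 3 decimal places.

28.934 kJ/min

Energy encountered per unit search time: 0.069×170 + 0.17×330 + 0.0805×210 + 0.216×280 = 145.2 kJ/min.
Handling time per unit search time: 0.069×7.7 + 0.17×7.1 + 0.0805×7.4 + 0.216×7.8 = 4.019.
Rate = 145.2/(1 + 4.019) = 28.93 kJ/min.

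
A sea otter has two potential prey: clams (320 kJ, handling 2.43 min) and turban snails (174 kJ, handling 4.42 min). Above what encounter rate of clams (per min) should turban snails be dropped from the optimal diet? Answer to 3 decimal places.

0.175 per min

Drop turban snails once their profitability E₂/h₂ falls below the rate achievable on clams alone: E₂/h₂ = λE₁/(1 + λh₁).
Solve for λ: λE₁h₂ = E₂(1 + λh₁) → λ(E₁h₂ − E₂h₁) = E₂ → λ = E₂/(E₁h₂ − E₂h₁).
λ = 174/(320×4.42 − 174×2.43) = 174/991.6 = 0.1755 per min.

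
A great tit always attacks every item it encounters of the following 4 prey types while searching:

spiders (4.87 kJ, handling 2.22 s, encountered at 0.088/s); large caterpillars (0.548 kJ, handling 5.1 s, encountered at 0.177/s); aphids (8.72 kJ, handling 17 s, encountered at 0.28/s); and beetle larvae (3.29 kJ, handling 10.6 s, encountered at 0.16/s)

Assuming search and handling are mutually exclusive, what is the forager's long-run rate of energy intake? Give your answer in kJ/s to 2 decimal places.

Energy encountered per unit search time: 0.088×4.87 + 0.177×0.548 + 0.28×8.72 + 0.16×3.29 = 3.494 kJ/s.
Handling time per unit search time: 0.088×2.22 + 0.177×5.1 + 0.28×17 + 0.16×10.6 = 7.554.
Rate = 3.494/(1 + 7.554) = 0.4084 kJ/s.

0.41 kJ/s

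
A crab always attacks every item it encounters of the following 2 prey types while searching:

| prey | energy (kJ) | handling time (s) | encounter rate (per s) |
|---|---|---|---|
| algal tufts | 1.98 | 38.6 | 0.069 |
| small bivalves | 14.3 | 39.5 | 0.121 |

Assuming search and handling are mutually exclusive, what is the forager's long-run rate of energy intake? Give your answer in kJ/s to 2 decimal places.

R = Σλ_iE_i / (1 + Σλ_ih_i)
Numerator: 0.069×1.98 + 0.121×14.3 = 1.867
Denominator: 1 + 0.069×38.6 + 0.121×39.5 = 8.443
R = 1.867/8.443 = 0.2211 kJ/s

0.22 kJ/s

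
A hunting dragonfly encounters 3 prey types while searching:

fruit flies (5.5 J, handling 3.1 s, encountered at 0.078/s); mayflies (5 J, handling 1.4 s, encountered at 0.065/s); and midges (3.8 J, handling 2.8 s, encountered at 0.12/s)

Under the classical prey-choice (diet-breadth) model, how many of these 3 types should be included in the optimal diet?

Profitabilities (E/h, J/s): mayflies 3.57, fruit flies 1.77, midges 1.36. Add prey in this order while the next type's profitability exceeds the intake rate on those already taken.
Rate on top 1: 0.2979. fruit flies: 1.77 > 0.2979 → include.
Rate on top 2: 0.5657. midges: 1.36 > 0.5657 → include.
Optimal diet: mayflies, fruit flies, midges — 3 of 3 types.

3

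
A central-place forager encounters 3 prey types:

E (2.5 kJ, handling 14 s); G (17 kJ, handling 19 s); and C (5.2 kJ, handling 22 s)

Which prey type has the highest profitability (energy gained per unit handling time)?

In descending order of E/h:
G: 17/19 = 0.895 kJ/s
C: 5.2/22 = 0.236 kJ/s
E: 2.5/14 = 0.179 kJ/s

G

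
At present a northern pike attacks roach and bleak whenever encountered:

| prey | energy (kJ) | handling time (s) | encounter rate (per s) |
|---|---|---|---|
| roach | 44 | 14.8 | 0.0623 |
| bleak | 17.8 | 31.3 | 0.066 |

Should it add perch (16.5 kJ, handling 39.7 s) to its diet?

Intake rate on the current diet: R = (0.0623×44 + 0.066×17.8) / (1 + 0.0623×14.8 + 0.066×31.3) = 3.916/3.988 = 0.982 kJ/s.
perch: E/h = 16.5/39.7 = 0.4156 kJ/s.
0.4156 < 0.982, so adding perch would lower the average — exclude it.

No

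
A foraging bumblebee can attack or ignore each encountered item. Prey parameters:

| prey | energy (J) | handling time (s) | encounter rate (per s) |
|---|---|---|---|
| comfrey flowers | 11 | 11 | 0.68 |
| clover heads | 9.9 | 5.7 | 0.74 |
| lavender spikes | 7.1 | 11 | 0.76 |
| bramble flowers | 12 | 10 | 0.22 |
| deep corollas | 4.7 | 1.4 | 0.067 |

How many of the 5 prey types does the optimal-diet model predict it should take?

Rank by E/h (J/s): deep corollas 3.36, clover heads 1.74, bramble flowers 1.2, comfrey flowers 1, lavender spikes 0.645. Include each in turn until the next type's E/h falls below the running intake rate.
Rate on top 1: 0.2879. clover heads: 1.74 > 0.2879 → include.
Rate on top 2: 1.438. bramble flowers: 1.2 < 1.438 → exclude; stop.
Optimal diet: deep corollas, clover heads — 2 of 5 types.

2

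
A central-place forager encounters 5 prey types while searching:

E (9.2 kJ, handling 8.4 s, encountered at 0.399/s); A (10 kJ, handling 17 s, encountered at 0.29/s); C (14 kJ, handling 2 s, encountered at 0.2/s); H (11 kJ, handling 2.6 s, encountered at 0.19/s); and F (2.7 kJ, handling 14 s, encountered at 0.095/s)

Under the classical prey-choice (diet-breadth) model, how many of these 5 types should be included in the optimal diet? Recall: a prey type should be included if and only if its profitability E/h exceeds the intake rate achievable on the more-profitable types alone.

2

E/h in descending order: C 7, H 4.23, E 1.1, A 0.588, F 0.193 kJ/s. The optimal diet is the largest prefix of this list for which every included type satisfies E_i/h_i > R on the types above it.
Rate on top 1: 2. H: 4.23 > 2 → include.
Rate on top 2: 2.582. E: 1.1 < 2.582 → exclude; stop.
Optimal diet: C, H — 2 of 5 types.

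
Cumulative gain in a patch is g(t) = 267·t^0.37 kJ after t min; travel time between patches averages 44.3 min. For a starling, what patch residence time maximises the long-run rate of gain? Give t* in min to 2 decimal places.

26.02 min

Maximise g(t)/(T+t): set derivative to zero → g'(t)(T+t) = g(t).
g'(t) = 0.37·267·t^-0.63. Setting 0.37·267·t^-0.63 = 267·t^0.37/(44.3+t) gives 0.37(44.3+t) = t, so 0.63·t = 0.37×44.3.
t* = 0.37×44.3/0.63 = 26.02 min.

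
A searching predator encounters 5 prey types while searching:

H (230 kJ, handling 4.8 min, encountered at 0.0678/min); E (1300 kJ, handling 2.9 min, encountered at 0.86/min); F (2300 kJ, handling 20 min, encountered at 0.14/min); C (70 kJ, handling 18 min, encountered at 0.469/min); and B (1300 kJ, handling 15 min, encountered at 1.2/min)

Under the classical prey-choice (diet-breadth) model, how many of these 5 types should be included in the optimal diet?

Rank by E/h (kJ/min): E 448, F 115, B 86.7, H 47.9, C 3.89. Include each in turn until the next type's E/h falls below the running intake rate.
Rate on top 1: 320. F: 115 < 320 → exclude; stop.
Optimal diet: E — 1 of 5 types.

1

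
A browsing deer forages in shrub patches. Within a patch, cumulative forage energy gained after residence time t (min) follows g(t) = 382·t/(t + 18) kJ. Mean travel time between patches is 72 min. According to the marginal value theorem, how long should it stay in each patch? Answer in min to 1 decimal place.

Optimal t* satisfies g'(t*) = g(t*)/(T + t*).
g'(t) = 382·18/(t + 18)². Setting 382·18/(t+18)² = 382t/[(t+18)(72+t)] gives 18(72+t) = t(t+18), so t² = 18×72 = 1296.
t* = √1296 = 36 min.

36.0 min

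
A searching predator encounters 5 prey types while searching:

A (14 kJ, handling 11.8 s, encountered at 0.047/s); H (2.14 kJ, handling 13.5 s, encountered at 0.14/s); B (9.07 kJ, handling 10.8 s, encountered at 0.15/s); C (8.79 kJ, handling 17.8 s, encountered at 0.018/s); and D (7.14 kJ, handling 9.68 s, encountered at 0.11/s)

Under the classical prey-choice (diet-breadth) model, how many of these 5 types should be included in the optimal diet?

3

Rank by E/h (kJ/s): A 1.19, B 0.84, D 0.738, C 0.494, H 0.159. Include each in turn until the next type's E/h falls below the running intake rate.
Rate on top 1: 0.4233. B: 0.84 > 0.4233 → include.
Rate on top 2: 0.6358. D: 0.738 > 0.6358 → include.
Rate on top 3: 0.6614. C: 0.494 < 0.6614 → exclude; stop.
Optimal diet: A, B, D — 3 of 5 types.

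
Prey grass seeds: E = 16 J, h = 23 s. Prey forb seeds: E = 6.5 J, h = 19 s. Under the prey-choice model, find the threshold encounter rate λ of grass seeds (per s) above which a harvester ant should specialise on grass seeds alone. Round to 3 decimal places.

Drop forb seeds once their profitability E₂/h₂ falls below the rate achievable on grass seeds alone: E₂/h₂ = λE₁/(1 + λh₁).
Solve for λ: λE₁h₂ = E₂(1 + λh₁) → λ(E₁h₂ − E₂h₁) = E₂ → λ = E₂/(E₁h₂ − E₂h₁).
λ = 6.5/(16×19 − 6.5×23) = 6.5/154.5 = 0.04207 per s.

0.042 per s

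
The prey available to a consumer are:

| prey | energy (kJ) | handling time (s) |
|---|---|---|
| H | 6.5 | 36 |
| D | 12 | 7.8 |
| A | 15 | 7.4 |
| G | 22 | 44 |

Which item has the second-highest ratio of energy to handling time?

In descending order of E/h:
A: 15/7.4 = 2.03 kJ/s
D: 12/7.8 = 1.54 kJ/s
G: 22/44 = 0.5 kJ/s
H: 6.5/36 = 0.181 kJ/s

D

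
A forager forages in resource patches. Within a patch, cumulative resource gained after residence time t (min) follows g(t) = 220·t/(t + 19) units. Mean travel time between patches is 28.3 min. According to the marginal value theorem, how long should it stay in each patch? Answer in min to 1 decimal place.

23.2 min

Maximise g(t)/(T+t): set derivative to zero → g'(t)(T+t) = g(t).
g'(t) = 220·19/(t + 19)². Setting 220·19/(t+19)² = 220t/[(t+19)(28.3+t)] gives 19(28.3+t) = t(t+19), so t² = 19×28.3 = 537.7.
t* = √537.7 = 23.19 min.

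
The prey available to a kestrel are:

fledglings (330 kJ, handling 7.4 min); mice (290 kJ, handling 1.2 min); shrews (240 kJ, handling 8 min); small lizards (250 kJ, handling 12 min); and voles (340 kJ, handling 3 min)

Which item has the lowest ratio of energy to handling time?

small lizards

In descending order of E/h:
mice: 290/1.2 = 242 kJ/min
voles: 340/3 = 113 kJ/min
fledglings: 330/7.4 = 44.6 kJ/min
shrews: 240/8 = 30 kJ/min
small lizards: 250/12 = 20.8 kJ/min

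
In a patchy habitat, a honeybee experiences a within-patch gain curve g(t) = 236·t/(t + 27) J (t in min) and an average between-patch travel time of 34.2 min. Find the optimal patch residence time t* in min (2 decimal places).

30.39 min

By the marginal value theorem, leave when the instantaneous gain rate g'(t) equals the habitat-wide average g(t)/(T + t).
g'(t) = 236·27/(t + 27)². Setting 236·27/(t+27)² = 236t/[(t+27)(34.2+t)] gives 27(34.2+t) = t(t+27), so t² = 27×34.2 = 923.4.
t* = √923.4 = 30.39 min.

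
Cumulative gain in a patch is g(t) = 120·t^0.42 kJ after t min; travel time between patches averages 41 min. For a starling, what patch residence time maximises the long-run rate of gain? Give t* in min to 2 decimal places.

Maximise g(t)/(T+t): set derivative to zero → g'(t)(T+t) = g(t).
g'(t) = 0.42·120·t^-0.58. Setting 0.42·120·t^-0.58 = 120·t^0.42/(41+t) gives 0.42(41+t) = t, so 0.58·t = 0.42×41.
t* = 0.42×41/0.58 = 29.69 min.

29.69 min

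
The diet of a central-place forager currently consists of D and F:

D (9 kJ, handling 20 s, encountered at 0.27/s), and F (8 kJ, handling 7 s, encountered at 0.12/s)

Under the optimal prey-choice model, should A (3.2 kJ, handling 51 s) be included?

On D and F alone, R = ΣλE/(1+Σλh) = 3.39/7.24 = 0.4682 kJ/s.
Profitability of A: 3.2/51 = 0.06275 kJ/s.
Since 0.06275 < R, time spent handling A is better spent searching.

No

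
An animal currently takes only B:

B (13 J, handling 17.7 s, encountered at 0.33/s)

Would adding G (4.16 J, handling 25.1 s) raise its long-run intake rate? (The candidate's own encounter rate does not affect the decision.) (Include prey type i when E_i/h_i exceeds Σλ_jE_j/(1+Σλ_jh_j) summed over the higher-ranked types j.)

Current rate: (0.33×13)/(1 + 0.33×17.7) = 0.6271 J/s.
G: E/h = 4.16/25.1 = 0.1657 J/s.
Since 0.1657 < R, time spent handling G is better spent searching.

No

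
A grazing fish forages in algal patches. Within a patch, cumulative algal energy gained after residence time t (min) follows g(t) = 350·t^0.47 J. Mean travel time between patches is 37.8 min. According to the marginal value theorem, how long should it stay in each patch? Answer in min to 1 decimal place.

By the marginal value theorem, leave when the instantaneous gain rate g'(t) equals the habitat-wide average g(t)/(T + t).
g'(t) = 0.47·350·t^-0.53. Setting 0.47·350·t^-0.53 = 350·t^0.47/(37.8+t) gives 0.47(37.8+t) = t, so 0.53·t = 0.47×37.8.
t* = 0.47×37.8/0.53 = 33.52 min.

33.5 min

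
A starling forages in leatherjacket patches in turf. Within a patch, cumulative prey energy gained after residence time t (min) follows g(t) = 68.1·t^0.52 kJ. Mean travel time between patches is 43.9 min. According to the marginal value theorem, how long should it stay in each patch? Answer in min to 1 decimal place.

Maximise g(t)/(T+t): set derivative to zero → g'(t)(T+t) = g(t).
g'(t) = 0.52·68.1·t^-0.48. Setting 0.52·68.1·t^-0.48 = 68.1·t^0.52/(43.9+t) gives 0.52(43.9+t) = t, so 0.48·t = 0.52×43.9.
t* = 0.52×43.9/0.48 = 47.56 min.

47.6 min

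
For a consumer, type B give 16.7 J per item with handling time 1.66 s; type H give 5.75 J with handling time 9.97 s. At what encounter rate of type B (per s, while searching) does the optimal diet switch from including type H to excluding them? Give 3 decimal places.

At the threshold, the rate on type B alone equals the profitability of type H: λ·16.7/(1 + λ·1.66) = 5.75/9.97 = 0.5767.
Rearranging, λ(16.7 − 0.5767×1.66) = 0.5767, so λ = 0.5767/15.74 = 0.03663 per s.

0.037 per s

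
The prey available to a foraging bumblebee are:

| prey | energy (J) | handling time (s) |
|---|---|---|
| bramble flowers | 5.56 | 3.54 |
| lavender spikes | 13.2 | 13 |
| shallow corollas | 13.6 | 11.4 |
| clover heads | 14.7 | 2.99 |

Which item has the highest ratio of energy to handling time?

clover heads

Profitability E/h (J/s): bramble flowers = 5.56/3.54 = 1.57, lavender spikes = 13.2/13 = 1.02, shallow corollas = 13.6/11.4 = 1.19, clover heads = 14.7/2.99 = 4.92.
Ranked: clover heads > bramble flowers > shallow corollas > lavender spikes.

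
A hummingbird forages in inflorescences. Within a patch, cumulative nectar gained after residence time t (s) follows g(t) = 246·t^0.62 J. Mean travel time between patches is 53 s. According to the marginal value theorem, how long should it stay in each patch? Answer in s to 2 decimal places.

86.47 s

By the marginal value theorem, leave when the instantaneous gain rate g'(t) equals the habitat-wide average g(t)/(T + t).
g'(t) = 0.62·246·t^-0.38. Setting 0.62·246·t^-0.38 = 246·t^0.62/(53+t) gives 0.62(53+t) = t, so 0.38·t = 0.62×53.
t* = 0.62×53/0.38 = 86.47 s.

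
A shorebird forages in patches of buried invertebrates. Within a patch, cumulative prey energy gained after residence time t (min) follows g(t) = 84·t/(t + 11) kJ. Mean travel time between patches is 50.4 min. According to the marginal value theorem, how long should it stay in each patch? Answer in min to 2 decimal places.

23.55 min

Maximise g(t)/(T+t): set derivative to zero → g'(t)(T+t) = g(t).
g'(t) = 84·11/(t + 11)². Setting 84·11/(t+11)² = 84t/[(t+11)(50.4+t)] gives 11(50.4+t) = t(t+11), so t² = 11×50.4 = 554.4.
t* = √554.4 = 23.55 min.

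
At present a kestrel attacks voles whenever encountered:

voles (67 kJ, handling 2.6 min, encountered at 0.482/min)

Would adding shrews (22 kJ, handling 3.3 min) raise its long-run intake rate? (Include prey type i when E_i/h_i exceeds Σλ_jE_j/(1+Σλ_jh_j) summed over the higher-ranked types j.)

No

Intake rate on the current diet: R = (0.482×67) / (1 + 0.482×2.6) = 32.29/2.253 = 14.33 kJ/min.
shrews: E/h = 22/3.3 = 6.667 kJ/min.
6.667 < 14.33, so adding shrews would lower the average — exclude it.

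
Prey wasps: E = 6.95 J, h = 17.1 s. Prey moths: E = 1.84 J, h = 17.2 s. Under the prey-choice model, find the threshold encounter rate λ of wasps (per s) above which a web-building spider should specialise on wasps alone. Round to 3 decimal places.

0.021 per s

At the threshold, the rate on wasps alone equals the profitability of moths: λ·6.95/(1 + λ·17.1) = 1.84/17.2 = 0.107.
Rearranging, λ(6.95 − 0.107×17.1) = 0.107, so λ = 0.107/5.121 = 0.02089 per s.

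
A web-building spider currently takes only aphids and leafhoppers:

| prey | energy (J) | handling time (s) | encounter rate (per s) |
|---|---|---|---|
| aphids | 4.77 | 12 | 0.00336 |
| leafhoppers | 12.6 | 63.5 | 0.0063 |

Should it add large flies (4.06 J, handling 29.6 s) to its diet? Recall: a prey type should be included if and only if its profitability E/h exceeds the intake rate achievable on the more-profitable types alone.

Yes

Intake rate on the current diet: R = (0.00336×4.77 + 0.0063×12.6) / (1 + 0.00336×12 + 0.0063×63.5) = 0.09541/1.44 = 0.06624 J/s.
Profitability of large flies: 4.06/29.6 = 0.1372 J/s.
Since 0.1372 > R, including large flies increases the long-run rate.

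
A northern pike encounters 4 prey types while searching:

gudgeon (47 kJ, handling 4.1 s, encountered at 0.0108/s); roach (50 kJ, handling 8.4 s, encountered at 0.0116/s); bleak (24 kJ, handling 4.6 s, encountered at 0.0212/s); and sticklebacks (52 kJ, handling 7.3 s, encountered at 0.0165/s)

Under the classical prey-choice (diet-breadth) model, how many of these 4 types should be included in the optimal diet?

4

E/h in descending order: gudgeon 11.5, sticklebacks 7.12, roach 5.95, bleak 5.22 kJ/s. The optimal diet is the largest prefix of this list for which every included type satisfies E_i/h_i > R on the types above it.
Rate on top 1: 0.4861. sticklebacks: 7.12 > 0.4861 → include.
Rate on top 2: 1.172. roach: 5.95 > 1.172 → include.
Rate on top 3: 1.541. bleak: 5.22 > 1.541 → include.
Optimal diet: gudgeon, sticklebacks, roach, bleak — 4 of 4 types.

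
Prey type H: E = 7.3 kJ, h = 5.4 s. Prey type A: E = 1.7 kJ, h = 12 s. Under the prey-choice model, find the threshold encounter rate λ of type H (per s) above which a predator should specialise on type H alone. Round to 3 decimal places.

0.022 per s

The zero-one rule: include type A iff E₂/h₂ > λE₁/(1+λh₁). Equality gives the switch point.
λE₁h₂ = E₂ + λE₂h₁ ⇒ λ = E₂/(E₁h₂ − E₂h₁) = 1.7/(87.6 − 9.18) = 0.02168 per s.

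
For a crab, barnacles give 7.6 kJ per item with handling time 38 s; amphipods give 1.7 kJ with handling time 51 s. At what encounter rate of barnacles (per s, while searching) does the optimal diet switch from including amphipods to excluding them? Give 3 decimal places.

Drop amphipods once their profitability E₂/h₂ falls below the rate achievable on barnacles alone: E₂/h₂ = λE₁/(1 + λh₁).
Solve for λ: λE₁h₂ = E₂(1 + λh₁) → λ(E₁h₂ − E₂h₁) = E₂ → λ = E₂/(E₁h₂ − E₂h₁).
λ = 1.7/(7.6×51 − 1.7×38) = 1.7/323 = 0.005263 per s.

0.005 per s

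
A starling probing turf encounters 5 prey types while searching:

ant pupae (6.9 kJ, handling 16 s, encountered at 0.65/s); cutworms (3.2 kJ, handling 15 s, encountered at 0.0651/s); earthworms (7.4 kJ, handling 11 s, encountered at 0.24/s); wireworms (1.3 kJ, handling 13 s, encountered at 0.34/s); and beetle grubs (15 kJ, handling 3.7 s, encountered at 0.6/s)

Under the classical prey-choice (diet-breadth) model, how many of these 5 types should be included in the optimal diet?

1

E/h in descending order: beetle grubs 4.05, earthworms 0.673, ant pupae 0.431, cutworms 0.213, wireworms 0.1 kJ/s. The optimal diet is the largest prefix of this list for which every included type satisfies E_i/h_i > R on the types above it.
Rate on top 1: 2.795. earthworms: 0.673 < 2.795 → exclude; stop.
Optimal diet: beetle grubs — 1 of 5 types.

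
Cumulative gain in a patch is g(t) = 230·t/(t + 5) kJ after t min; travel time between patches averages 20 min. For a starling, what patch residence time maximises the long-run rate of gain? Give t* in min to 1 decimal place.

Maximise g(t)/(T+t): set derivative to zero → g'(t)(T+t) = g(t).
g'(t) = 230·5/(t + 5)². Setting 230·5/(t+5)² = 230t/[(t+5)(20+t)] gives 5(20+t) = t(t+5), so t² = 5×20 = 100.
t* = √100 = 10 min.

10.0 min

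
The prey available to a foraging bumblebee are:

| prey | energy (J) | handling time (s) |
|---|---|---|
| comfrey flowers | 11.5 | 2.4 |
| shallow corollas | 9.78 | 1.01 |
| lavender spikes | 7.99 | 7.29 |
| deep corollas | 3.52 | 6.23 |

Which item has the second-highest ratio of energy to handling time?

comfrey flowers

Profitability E/h (J/s): comfrey flowers = 11.5/2.4 = 4.79, shallow corollas = 9.78/1.01 = 9.68, lavender spikes = 7.99/7.29 = 1.1, deep corollas = 3.52/6.23 = 0.565.
Ranked: shallow corollas > comfrey flowers > lavender spikes > deep corollas.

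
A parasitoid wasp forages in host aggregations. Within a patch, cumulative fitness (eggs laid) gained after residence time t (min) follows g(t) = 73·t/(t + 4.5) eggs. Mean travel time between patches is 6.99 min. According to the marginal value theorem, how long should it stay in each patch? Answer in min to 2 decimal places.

5.61 min

By the marginal value theorem, leave when the instantaneous gain rate g'(t) equals the habitat-wide average g(t)/(T + t).
g'(t) = 73·4.5/(t + 4.5)². Setting 73·4.5/(t+4.5)² = 73t/[(t+4.5)(6.99+t)] gives 4.5(6.99+t) = t(t+4.5), so t² = 4.5×6.99 = 31.46.
t* = √31.46 = 5.608 min.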